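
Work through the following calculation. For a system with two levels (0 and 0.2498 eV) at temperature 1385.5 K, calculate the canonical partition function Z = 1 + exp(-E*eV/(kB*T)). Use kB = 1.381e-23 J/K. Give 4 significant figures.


Step 1: Compute beta*E = E*eV/(kB*T) = 0.2498*1.602e-19/(1.381e-23*1385.5) = 2.091
Step 2: exp(-beta*E) = exp(-2.091) = 0.1235
Step 3: Z = 1 + 0.1235 = 1.124

1.124


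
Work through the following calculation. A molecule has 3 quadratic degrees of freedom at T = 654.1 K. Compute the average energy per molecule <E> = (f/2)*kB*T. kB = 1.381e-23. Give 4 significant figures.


Step 1: f/2 = 3/2 = 1.5
Step 2: kB*T = 1.381e-23 * 654.1 = 9.033e-21
Step 3: <E> = 1.5 * 9.033e-21 = 1.355e-20 J

1.355e-20


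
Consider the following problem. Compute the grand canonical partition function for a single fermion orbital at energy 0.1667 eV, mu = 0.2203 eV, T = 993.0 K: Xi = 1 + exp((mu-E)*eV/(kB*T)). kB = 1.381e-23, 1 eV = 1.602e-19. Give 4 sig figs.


Step 1: (mu - E) = 0.2203 - 0.1667 = 0.0536 eV
Step 2: x = (mu-E)*eV/(kB*T) = 0.0536*1.602e-19/(1.381e-23*993.0) = 0.6262
Step 3: exp(x) = 1.87
Step 4: Xi = 1 + 1.87 = 2.87

2.87


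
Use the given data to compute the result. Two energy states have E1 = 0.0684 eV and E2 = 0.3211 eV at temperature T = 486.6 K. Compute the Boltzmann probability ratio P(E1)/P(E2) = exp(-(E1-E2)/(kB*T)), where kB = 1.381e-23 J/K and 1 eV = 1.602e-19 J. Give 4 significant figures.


Step 1: Compute energy difference dE = E1 - E2 = 0.0684 - 0.3211 = -0.2527 eV
Step 2: Convert to Joules: dE_J = -0.2527 * 1.602e-19 = -4.048e-20 J
Step 3: Compute exponent = -dE_J / (kB * T) = -(-4.048e-20) / (1.381e-23 * 486.6) = 6.024
Step 4: P(E1)/P(E2) = exp(6.024) = 413.3

413.3


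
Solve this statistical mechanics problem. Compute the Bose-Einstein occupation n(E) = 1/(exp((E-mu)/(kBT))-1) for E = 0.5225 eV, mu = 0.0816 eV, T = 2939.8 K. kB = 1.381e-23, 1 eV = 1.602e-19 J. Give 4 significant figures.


Step 1: (E - mu) = 0.4409 eV
Step 2: x = (E-mu)*eV/(kB*T) = 0.4409*1.602e-19/(1.381e-23*2939.8) = 1.74
Step 3: exp(x) = 5.696
Step 4: n = 1/(exp(x)-1) = 0.2129

0.2129


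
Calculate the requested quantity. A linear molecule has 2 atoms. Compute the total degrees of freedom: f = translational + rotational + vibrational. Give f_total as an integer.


Step 1: Translational DOF = 3
Step 2: Rotational DOF (linear) = 2
Step 3: Vibrational DOF = 3*2 - 5 = 1
Step 4: Total = 3 + 2 + 1 = 6

6


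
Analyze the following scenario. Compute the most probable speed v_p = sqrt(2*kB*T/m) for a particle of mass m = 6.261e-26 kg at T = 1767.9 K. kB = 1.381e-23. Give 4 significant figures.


Step 1: Numerator = 2*kB*T = 2*1.381e-23*1767.9 = 4.883e-20
Step 2: Ratio = 4.883e-20 / 6.261e-26 = 7.799e+05
Step 3: v_p = sqrt(7.799e+05) = 883.1 m/s

883.1


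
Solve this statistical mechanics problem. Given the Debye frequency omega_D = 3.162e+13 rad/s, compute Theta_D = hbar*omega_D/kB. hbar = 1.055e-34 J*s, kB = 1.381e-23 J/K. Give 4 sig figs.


Step 1: hbar*omega_D = 1.055e-34 * 3.162e+13 = 3.336e-21 J
Step 2: Theta_D = 3.336e-21 / 1.381e-23
Step 3: Theta_D = 241.6 K

241.6


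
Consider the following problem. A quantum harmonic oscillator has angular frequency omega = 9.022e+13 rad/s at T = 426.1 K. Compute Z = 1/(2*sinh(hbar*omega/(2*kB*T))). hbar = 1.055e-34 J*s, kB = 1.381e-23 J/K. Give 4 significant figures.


Step 1: Compute x = hbar*omega/(kB*T) = 1.055e-34*9.022e+13/(1.381e-23*426.1) = 1.618
Step 2: x/2 = 0.8088
Step 3: sinh(x/2) = 0.8999
Step 4: Z = 1/(2*0.8999) = 0.5556

0.5556


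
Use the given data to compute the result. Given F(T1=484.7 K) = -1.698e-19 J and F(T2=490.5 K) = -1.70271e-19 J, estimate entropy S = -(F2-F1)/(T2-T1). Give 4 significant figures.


Step 1: dF = F2 - F1 = -1.70271e-19 - (-1.698e-19) = -4.71e-22 J
Step 2: dT = T2 - T1 = 490.5 - 484.7 = 5.8 K
Step 3: S = -dF/dT = -(-4.71e-22)/5.8 = 8.121e-23 J/K

8.121e-23


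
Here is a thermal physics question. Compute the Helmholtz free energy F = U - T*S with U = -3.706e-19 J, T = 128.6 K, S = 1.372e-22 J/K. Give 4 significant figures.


Step 1: T*S = 128.6 * 1.372e-22 = 1.764e-20 J
Step 2: F = U - T*S = -3.706e-19 - 1.764e-20
Step 3: F = -3.882e-19 J

-3.882e-19


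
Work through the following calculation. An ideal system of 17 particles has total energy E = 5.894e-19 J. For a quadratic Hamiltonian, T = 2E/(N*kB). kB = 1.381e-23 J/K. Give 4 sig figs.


Step 1: Numerator = 2*E = 2*5.894e-19 = 1.179e-18 J
Step 2: Denominator = N*kB = 17*1.381e-23 = 2.348e-22
Step 3: T = 1.179e-18 / 2.348e-22 = 5021 K

5021


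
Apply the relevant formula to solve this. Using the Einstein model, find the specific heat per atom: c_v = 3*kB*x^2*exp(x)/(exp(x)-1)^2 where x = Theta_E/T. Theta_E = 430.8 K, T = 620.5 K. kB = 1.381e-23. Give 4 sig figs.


Step 1: x = Theta_E/T = 430.8/620.5 = 0.6943
Step 2: x^2 = 0.482
Step 3: exp(x) = 2.002
Step 4: c_v = 3*1.381e-23*0.482*2.002/(2.002-1)^2 = 3.981e-23

3.981e-23


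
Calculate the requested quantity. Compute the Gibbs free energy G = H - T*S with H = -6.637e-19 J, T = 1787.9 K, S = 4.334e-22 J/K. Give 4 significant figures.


Step 1: T*S = 1787.9 * 4.334e-22 = 7.749e-19 J
Step 2: G = H - T*S = -6.637e-19 - 7.749e-19
Step 3: G = -1.439e-18 J

-1.439e-18


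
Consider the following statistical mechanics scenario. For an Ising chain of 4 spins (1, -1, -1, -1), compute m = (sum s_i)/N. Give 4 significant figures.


Step 1: Count up spins (+1): 1, down spins (-1): 3
Step 2: Total magnetization M = 1 - 3 = -2
Step 3: m = M/N = -2/4 = -0.5

-0.5


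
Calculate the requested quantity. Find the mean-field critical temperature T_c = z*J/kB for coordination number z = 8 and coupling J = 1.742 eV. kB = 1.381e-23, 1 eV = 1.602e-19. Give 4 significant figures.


Step 1: z*J = 8*1.742 = 13.94 eV
Step 2: Convert to Joules: 13.94*1.602e-19 = 2.233e-18 J
Step 3: T_c = 2.233e-18 / 1.381e-23 = 1.617e+05 K

1.617e+05


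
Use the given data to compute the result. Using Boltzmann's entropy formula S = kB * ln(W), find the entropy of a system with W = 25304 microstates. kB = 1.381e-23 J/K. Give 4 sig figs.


Step 1: ln(W) = ln(25304) = 10.14
Step 2: S = kB * ln(W) = 1.381e-23 * 10.14
Step 3: S = 1.4e-22 J/K

1.4e-22


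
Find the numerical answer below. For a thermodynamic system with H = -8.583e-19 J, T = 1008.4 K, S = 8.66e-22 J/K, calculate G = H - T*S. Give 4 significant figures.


Step 1: T*S = 1008.4 * 8.66e-22 = 8.733e-19 J
Step 2: G = H - T*S = -8.583e-19 - 8.733e-19
Step 3: G = -1.732e-18 J

-1.732e-18


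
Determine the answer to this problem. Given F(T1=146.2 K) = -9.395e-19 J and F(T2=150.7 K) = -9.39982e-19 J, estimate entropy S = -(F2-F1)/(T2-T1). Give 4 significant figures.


Step 1: dF = F2 - F1 = -9.39982e-19 - (-9.395e-19) = -4.82e-22 J
Step 2: dT = T2 - T1 = 150.7 - 146.2 = 4.5 K
Step 3: S = -dF/dT = -(-4.82e-22)/4.5 = 1.071e-22 J/K

1.071e-22


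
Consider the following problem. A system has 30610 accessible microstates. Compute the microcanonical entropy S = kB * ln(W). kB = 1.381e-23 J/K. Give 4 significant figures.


Step 1: ln(W) = ln(30610) = 10.33
Step 2: S = kB * ln(W) = 1.381e-23 * 10.33
Step 3: S = 1.426e-22 J/K

1.426e-22


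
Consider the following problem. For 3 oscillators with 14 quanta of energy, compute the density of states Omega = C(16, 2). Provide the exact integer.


Step 1: Use binomial coefficient C(16, 2)
Step 2: Numerator = 16! / 14!
Step 3: Denominator = 2!
Step 4: Omega = 120

120


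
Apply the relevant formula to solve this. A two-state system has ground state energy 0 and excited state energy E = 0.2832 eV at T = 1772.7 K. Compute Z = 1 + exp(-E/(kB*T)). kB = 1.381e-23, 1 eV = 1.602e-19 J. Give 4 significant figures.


Step 1: Compute beta*E = E*eV/(kB*T) = 0.2832*1.602e-19/(1.381e-23*1772.7) = 1.853
Step 2: exp(-beta*E) = exp(-1.853) = 0.1567
Step 3: Z = 1 + 0.1567 = 1.157

1.157


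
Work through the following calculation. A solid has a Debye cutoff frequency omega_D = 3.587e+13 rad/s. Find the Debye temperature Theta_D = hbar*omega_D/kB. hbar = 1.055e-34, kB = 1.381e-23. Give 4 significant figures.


Step 1: hbar*omega_D = 1.055e-34 * 3.587e+13 = 3.784e-21 J
Step 2: Theta_D = 3.784e-21 / 1.381e-23
Step 3: Theta_D = 274 K

274


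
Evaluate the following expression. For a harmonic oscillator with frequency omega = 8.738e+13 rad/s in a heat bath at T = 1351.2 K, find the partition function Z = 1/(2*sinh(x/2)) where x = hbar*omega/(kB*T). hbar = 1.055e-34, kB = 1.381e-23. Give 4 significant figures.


Step 1: Compute x = hbar*omega/(kB*T) = 1.055e-34*8.738e+13/(1.381e-23*1351.2) = 0.494
Step 2: x/2 = 0.247
Step 3: sinh(x/2) = 0.2495
Step 4: Z = 1/(2*0.2495) = 2.004

2.004


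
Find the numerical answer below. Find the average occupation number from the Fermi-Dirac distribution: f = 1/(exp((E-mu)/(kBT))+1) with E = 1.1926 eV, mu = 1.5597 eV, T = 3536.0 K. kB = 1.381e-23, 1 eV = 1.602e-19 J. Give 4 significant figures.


Step 1: (E - mu) = 1.1926 - 1.5597 = -0.3671 eV
Step 2: Convert: (E-mu)*eV = -5.881e-20 J
Step 3: x = (E-mu)*eV/(kB*T) = -1.204
Step 4: f = 1/(exp(-1.204)+1) = 0.7693

0.7693


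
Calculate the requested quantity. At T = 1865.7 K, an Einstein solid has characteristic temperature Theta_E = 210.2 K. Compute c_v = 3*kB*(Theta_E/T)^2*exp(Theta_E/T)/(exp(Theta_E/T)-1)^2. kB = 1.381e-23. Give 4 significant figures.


Step 1: x = Theta_E/T = 210.2/1865.7 = 0.1127
Step 2: x^2 = 0.01269
Step 3: exp(x) = 1.119
Step 4: c_v = 3*1.381e-23*0.01269*1.119/(1.119-1)^2 = 4.139e-23

4.139e-23


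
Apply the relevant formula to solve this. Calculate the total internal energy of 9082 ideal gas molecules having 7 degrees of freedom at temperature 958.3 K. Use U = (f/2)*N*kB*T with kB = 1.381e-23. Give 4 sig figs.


Step 1: f/2 = 7/2 = 3.5
Step 2: N*kB*T = 9082*1.381e-23*958.3 = 1.202e-16
Step 3: U = 3.5 * 1.202e-16 = 4.207e-16 J

4.207e-16


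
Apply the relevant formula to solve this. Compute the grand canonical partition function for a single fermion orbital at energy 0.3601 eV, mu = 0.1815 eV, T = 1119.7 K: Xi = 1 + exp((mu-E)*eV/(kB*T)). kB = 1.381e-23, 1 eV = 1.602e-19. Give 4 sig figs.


Step 1: (mu - E) = 0.1815 - 0.3601 = -0.1786 eV
Step 2: x = (mu-E)*eV/(kB*T) = -0.1786*1.602e-19/(1.381e-23*1119.7) = -1.85
Step 3: exp(x) = 0.1572
Step 4: Xi = 1 + 0.1572 = 1.157

1.157


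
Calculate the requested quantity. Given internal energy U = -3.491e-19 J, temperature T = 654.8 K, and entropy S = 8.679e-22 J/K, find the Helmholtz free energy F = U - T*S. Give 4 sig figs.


Step 1: T*S = 654.8 * 8.679e-22 = 5.683e-19 J
Step 2: F = U - T*S = -3.491e-19 - 5.683e-19
Step 3: F = -9.174e-19 J

-9.174e-19


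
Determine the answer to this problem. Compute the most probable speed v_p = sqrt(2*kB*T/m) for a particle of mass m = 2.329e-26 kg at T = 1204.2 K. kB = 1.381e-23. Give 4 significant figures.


Step 1: Numerator = 2*kB*T = 2*1.381e-23*1204.2 = 3.326e-20
Step 2: Ratio = 3.326e-20 / 2.329e-26 = 1.428e+06
Step 3: v_p = sqrt(1.428e+06) = 1195 m/s

1195


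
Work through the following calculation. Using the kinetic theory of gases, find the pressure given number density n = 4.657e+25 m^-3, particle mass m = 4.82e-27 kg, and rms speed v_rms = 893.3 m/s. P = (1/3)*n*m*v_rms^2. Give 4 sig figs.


Step 1: v_rms^2 = 893.3^2 = 7.98e+05
Step 2: n*m = 4.657e+25*4.82e-27 = 0.2245
Step 3: P = (1/3)*0.2245*7.98e+05 = 5.971e+04 Pa

5.971e+04


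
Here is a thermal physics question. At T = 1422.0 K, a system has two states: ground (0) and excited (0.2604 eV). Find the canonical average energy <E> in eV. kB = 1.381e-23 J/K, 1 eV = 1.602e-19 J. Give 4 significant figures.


Step 1: beta*E = 0.2604*1.602e-19/(1.381e-23*1422.0) = 2.124
Step 2: exp(-beta*E) = 0.1195
Step 3: <E> = 0.2604*0.1195/(1+0.1195) = 0.0278 eV

0.0278


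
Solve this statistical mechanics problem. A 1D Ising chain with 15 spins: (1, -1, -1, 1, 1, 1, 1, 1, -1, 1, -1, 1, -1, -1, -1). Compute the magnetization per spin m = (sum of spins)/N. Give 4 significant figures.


Step 1: Count up spins (+1): 8, down spins (-1): 7
Step 2: Total magnetization M = 8 - 7 = 1
Step 3: m = M/N = 1/15 = 0.06667

0.06667


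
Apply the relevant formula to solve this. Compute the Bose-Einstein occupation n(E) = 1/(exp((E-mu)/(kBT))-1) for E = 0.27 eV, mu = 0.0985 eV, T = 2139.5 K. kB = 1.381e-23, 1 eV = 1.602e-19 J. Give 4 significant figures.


Step 1: (E - mu) = 0.1715 eV
Step 2: x = (E-mu)*eV/(kB*T) = 0.1715*1.602e-19/(1.381e-23*2139.5) = 0.9299
Step 3: exp(x) = 2.534
Step 4: n = 1/(exp(x)-1) = 0.6518

0.6518


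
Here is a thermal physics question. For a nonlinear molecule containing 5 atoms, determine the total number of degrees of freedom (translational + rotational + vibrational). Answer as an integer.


Step 1: Translational DOF = 3
Step 2: Rotational DOF (nonlinear) = 3
Step 3: Vibrational DOF = 3*5 - 6 = 9
Step 4: Total = 3 + 3 + 9 = 15

15


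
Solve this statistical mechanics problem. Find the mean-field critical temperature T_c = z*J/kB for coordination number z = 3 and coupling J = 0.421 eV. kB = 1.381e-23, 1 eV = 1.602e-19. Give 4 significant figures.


Step 1: z*J = 3*0.421 = 1.263 eV
Step 2: Convert to Joules: 1.263*1.602e-19 = 2.023e-19 J
Step 3: T_c = 2.023e-19 / 1.381e-23 = 1.465e+04 K

1.465e+04


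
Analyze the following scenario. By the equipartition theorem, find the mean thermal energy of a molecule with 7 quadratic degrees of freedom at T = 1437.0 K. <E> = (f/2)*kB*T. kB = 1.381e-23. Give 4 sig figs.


Step 1: f/2 = 7/2 = 3.5
Step 2: kB*T = 1.381e-23 * 1437.0 = 1.984e-20
Step 3: <E> = 3.5 * 1.984e-20 = 6.946e-20 J

6.946e-20


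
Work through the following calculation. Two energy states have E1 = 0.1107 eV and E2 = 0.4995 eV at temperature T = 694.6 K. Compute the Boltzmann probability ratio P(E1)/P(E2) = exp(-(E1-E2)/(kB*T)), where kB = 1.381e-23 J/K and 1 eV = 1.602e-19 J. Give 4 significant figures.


Step 1: Compute energy difference dE = E1 - E2 = 0.1107 - 0.4995 = -0.3888 eV
Step 2: Convert to Joules: dE_J = -0.3888 * 1.602e-19 = -6.229e-20 J
Step 3: Compute exponent = -dE_J / (kB * T) = -(-6.229e-20) / (1.381e-23 * 694.6) = 6.493
Step 4: P(E1)/P(E2) = exp(6.493) = 660.6

660.6


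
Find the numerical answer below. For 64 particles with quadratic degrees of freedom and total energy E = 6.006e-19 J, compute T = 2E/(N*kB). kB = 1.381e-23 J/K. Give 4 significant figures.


Step 1: Numerator = 2*E = 2*6.006e-19 = 1.201e-18 J
Step 2: Denominator = N*kB = 64*1.381e-23 = 8.838e-22
Step 3: T = 1.201e-18 / 8.838e-22 = 1359 K

1359


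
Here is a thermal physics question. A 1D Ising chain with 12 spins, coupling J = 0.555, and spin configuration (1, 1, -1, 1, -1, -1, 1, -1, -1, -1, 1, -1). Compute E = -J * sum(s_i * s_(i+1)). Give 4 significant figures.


Step 1: Nearest-neighbor products: 1, -1, -1, -1, 1, -1, -1, 1, 1, -1, -1
Step 2: Sum of products = -3
Step 3: E = -0.555 * -3 = 1.665

1.665


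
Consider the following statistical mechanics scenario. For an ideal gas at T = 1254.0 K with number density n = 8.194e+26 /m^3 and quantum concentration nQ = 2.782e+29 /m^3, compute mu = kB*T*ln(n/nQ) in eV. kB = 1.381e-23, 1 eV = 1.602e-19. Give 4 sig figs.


Step 1: n/nQ = 8.194e+26/2.782e+29 = 0.002945
Step 2: ln(n/nQ) = -5.828
Step 3: mu = kB*T*ln(n/nQ) = 1.732e-20*-5.828 = -1.009e-19 J
Step 4: Convert to eV: -1.009e-19/1.602e-19 = -0.63 eV

-0.63


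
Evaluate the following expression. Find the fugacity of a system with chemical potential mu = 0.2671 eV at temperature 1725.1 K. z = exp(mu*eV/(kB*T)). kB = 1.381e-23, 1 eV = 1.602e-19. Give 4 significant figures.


Step 1: Convert mu to Joules: 0.2671*1.602e-19 = 4.279e-20 J
Step 2: kB*T = 1.381e-23*1725.1 = 2.382e-20 J
Step 3: mu/(kB*T) = 1.796
Step 4: z = exp(1.796) = 6.026

6.026


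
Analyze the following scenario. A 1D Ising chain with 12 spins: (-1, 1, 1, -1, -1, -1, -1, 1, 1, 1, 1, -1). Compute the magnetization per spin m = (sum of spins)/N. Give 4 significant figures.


Step 1: Count up spins (+1): 6, down spins (-1): 6
Step 2: Total magnetization M = 6 - 6 = 0
Step 3: m = M/N = 0/12 = 0

0


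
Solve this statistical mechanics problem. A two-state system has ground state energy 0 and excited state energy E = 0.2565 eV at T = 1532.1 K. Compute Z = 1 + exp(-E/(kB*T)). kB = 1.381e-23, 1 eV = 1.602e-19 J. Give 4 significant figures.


Step 1: Compute beta*E = E*eV/(kB*T) = 0.2565*1.602e-19/(1.381e-23*1532.1) = 1.942
Step 2: exp(-beta*E) = exp(-1.942) = 0.1434
Step 3: Z = 1 + 0.1434 = 1.143

1.143


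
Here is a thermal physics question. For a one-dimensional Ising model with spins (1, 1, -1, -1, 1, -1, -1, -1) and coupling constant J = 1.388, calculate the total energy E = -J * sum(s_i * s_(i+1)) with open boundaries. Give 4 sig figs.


Step 1: Nearest-neighbor products: 1, -1, 1, -1, -1, 1, 1
Step 2: Sum of products = 1
Step 3: E = -1.388 * 1 = -1.388

-1.388


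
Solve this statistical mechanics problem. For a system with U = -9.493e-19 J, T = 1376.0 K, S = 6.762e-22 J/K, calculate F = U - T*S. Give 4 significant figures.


Step 1: T*S = 1376.0 * 6.762e-22 = 9.305e-19 J
Step 2: F = U - T*S = -9.493e-19 - 9.305e-19
Step 3: F = -1.88e-18 J

-1.88e-18


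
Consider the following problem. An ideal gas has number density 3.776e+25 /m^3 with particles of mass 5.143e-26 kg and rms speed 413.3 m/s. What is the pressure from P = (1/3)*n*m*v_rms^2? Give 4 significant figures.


Step 1: v_rms^2 = 413.3^2 = 1.708e+05
Step 2: n*m = 3.776e+25*5.143e-26 = 1.942
Step 3: P = (1/3)*1.942*1.708e+05 = 1.106e+05 Pa

1.106e+05


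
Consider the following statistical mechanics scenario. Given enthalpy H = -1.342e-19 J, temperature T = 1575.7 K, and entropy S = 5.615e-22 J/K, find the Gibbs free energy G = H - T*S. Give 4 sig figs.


Step 1: T*S = 1575.7 * 5.615e-22 = 8.848e-19 J
Step 2: G = H - T*S = -1.342e-19 - 8.848e-19
Step 3: G = -1.019e-18 J

-1.019e-18


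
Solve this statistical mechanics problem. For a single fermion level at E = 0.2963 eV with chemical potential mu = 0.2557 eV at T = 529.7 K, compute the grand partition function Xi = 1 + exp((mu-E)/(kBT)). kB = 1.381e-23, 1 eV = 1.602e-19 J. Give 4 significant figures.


Step 1: (mu - E) = 0.2557 - 0.2963 = -0.0406 eV
Step 2: x = (mu-E)*eV/(kB*T) = -0.0406*1.602e-19/(1.381e-23*529.7) = -0.8891
Step 3: exp(x) = 0.411
Step 4: Xi = 1 + 0.411 = 1.411

1.411


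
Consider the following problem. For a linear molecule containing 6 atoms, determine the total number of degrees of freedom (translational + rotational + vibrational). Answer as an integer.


Step 1: Translational DOF = 3
Step 2: Rotational DOF (linear) = 2
Step 3: Vibrational DOF = 3*6 - 5 = 13
Step 4: Total = 3 + 2 + 13 = 18

18


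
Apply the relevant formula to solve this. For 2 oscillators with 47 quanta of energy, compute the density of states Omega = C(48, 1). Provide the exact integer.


Step 1: Use binomial coefficient C(48, 1)
Step 2: Numerator = 48! / 47!
Step 3: Denominator = 1!
Step 4: Omega = 48

48


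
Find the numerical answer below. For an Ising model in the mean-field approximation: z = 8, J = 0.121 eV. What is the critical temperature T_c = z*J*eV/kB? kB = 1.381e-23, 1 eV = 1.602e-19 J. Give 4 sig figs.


Step 1: z*J = 8*0.121 = 0.968 eV
Step 2: Convert to Joules: 0.968*1.602e-19 = 1.551e-19 J
Step 3: T_c = 1.551e-19 / 1.381e-23 = 1.123e+04 K

1.123e+04


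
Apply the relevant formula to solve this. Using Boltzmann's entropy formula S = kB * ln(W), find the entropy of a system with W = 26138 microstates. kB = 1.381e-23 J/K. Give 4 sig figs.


Step 1: ln(W) = ln(26138) = 10.17
Step 2: S = kB * ln(W) = 1.381e-23 * 10.17
Step 3: S = 1.405e-22 J/K

1.405e-22


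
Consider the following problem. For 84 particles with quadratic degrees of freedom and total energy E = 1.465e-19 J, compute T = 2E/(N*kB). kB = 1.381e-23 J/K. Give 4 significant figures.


Step 1: Numerator = 2*E = 2*1.465e-19 = 2.93e-19 J
Step 2: Denominator = N*kB = 84*1.381e-23 = 1.16e-21
Step 3: T = 2.93e-19 / 1.16e-21 = 252.6 K

252.6


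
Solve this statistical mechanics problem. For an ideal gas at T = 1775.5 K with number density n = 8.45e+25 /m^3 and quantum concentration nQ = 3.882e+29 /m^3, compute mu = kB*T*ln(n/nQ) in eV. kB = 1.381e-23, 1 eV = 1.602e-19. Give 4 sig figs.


Step 1: n/nQ = 8.45e+25/3.882e+29 = 0.0002177
Step 2: ln(n/nQ) = -8.433
Step 3: mu = kB*T*ln(n/nQ) = 2.452e-20*-8.433 = -2.068e-19 J
Step 4: Convert to eV: -2.068e-19/1.602e-19 = -1.291 eV

-1.291


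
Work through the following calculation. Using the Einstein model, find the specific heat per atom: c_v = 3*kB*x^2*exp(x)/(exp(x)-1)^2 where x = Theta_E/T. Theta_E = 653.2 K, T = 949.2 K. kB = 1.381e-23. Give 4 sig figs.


Step 1: x = Theta_E/T = 653.2/949.2 = 0.6882
Step 2: x^2 = 0.4736
Step 3: exp(x) = 1.99
Step 4: c_v = 3*1.381e-23*0.4736*1.99/(1.99-1)^2 = 3.983e-23

3.983e-23


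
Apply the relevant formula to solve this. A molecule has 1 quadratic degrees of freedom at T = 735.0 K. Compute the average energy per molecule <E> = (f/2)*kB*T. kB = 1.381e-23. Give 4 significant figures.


Step 1: f/2 = 1/2 = 0.5
Step 2: kB*T = 1.381e-23 * 735.0 = 1.015e-20
Step 3: <E> = 0.5 * 1.015e-20 = 5.075e-21 J

5.075e-21


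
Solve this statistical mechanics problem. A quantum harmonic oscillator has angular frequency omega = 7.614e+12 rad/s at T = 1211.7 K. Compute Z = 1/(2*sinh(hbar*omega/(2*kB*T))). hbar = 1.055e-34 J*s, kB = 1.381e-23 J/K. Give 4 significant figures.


Step 1: Compute x = hbar*omega/(kB*T) = 1.055e-34*7.614e+12/(1.381e-23*1211.7) = 0.048
Step 2: x/2 = 0.024
Step 3: sinh(x/2) = 0.024
Step 4: Z = 1/(2*0.024) = 20.83

20.83


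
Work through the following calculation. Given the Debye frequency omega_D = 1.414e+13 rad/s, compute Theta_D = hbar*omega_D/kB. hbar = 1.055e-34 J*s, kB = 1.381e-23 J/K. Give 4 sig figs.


Step 1: hbar*omega_D = 1.055e-34 * 1.414e+13 = 1.492e-21 J
Step 2: Theta_D = 1.492e-21 / 1.381e-23
Step 3: Theta_D = 108 K

108


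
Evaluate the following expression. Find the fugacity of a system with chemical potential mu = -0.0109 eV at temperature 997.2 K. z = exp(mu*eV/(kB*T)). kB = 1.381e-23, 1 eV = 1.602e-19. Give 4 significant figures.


Step 1: Convert mu to Joules: -0.0109*1.602e-19 = -1.746e-21 J
Step 2: kB*T = 1.381e-23*997.2 = 1.377e-20 J
Step 3: mu/(kB*T) = -0.1268
Step 4: z = exp(-0.1268) = 0.8809

0.8809


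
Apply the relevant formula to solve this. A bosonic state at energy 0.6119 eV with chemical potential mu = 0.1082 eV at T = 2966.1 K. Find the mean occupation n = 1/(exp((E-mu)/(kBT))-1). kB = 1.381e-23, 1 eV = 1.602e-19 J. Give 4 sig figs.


Step 1: (E - mu) = 0.5037 eV
Step 2: x = (E-mu)*eV/(kB*T) = 0.5037*1.602e-19/(1.381e-23*2966.1) = 1.97
Step 3: exp(x) = 7.17
Step 4: n = 1/(exp(x)-1) = 0.1621

0.1621


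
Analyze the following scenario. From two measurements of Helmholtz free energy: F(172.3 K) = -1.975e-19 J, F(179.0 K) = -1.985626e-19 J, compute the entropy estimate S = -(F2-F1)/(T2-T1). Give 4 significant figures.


Step 1: dF = F2 - F1 = -1.985626e-19 - (-1.975e-19) = -1.0626e-21 J
Step 2: dT = T2 - T1 = 179.0 - 172.3 = 6.7 K
Step 3: S = -dF/dT = -(-1.0626e-21)/6.7 = 1.586e-22 J/K

1.586e-22


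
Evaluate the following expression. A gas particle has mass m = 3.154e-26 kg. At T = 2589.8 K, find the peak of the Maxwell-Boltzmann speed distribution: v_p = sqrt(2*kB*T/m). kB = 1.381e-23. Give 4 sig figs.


Step 1: Numerator = 2*kB*T = 2*1.381e-23*2589.8 = 7.153e-20
Step 2: Ratio = 7.153e-20 / 3.154e-26 = 2.268e+06
Step 3: v_p = sqrt(2.268e+06) = 1506 m/s

1506


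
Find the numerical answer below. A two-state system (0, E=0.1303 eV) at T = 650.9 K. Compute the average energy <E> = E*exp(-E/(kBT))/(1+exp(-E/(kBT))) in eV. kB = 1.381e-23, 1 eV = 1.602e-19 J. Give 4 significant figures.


Step 1: beta*E = 0.1303*1.602e-19/(1.381e-23*650.9) = 2.322
Step 2: exp(-beta*E) = 0.09806
Step 3: <E> = 0.1303*0.09806/(1+0.09806) = 0.01164 eV

0.01164


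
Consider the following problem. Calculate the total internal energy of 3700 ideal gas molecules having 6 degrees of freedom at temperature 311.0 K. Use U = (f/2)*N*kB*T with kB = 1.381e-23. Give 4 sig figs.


Step 1: f/2 = 6/2 = 3.0
Step 2: N*kB*T = 3700*1.381e-23*311.0 = 1.589e-17
Step 3: U = 3.0 * 1.589e-17 = 4.767e-17 J

4.767e-17


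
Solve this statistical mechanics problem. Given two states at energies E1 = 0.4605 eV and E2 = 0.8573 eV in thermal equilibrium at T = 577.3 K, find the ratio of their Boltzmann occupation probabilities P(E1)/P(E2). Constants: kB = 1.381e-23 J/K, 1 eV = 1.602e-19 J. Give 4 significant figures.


Step 1: Compute energy difference dE = E1 - E2 = 0.4605 - 0.8573 = -0.3968 eV
Step 2: Convert to Joules: dE_J = -0.3968 * 1.602e-19 = -6.357e-20 J
Step 3: Compute exponent = -dE_J / (kB * T) = -(-6.357e-20) / (1.381e-23 * 577.3) = 7.973
Step 4: P(E1)/P(E2) = exp(7.973) = 2902

2902


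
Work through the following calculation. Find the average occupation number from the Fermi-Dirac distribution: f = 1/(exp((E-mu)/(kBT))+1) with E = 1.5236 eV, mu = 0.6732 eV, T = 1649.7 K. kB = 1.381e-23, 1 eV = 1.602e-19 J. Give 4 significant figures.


Step 1: (E - mu) = 1.5236 - 0.6732 = 0.8504 eV
Step 2: Convert: (E-mu)*eV = 1.362e-19 J
Step 3: x = (E-mu)*eV/(kB*T) = 5.98
Step 4: f = 1/(exp(5.98)+1) = 0.002523

0.002523


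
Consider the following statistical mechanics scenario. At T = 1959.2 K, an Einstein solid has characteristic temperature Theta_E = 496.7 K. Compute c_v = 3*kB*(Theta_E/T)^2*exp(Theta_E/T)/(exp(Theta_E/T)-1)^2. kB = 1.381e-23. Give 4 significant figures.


Step 1: x = Theta_E/T = 496.7/1959.2 = 0.2535
Step 2: x^2 = 0.06427
Step 3: exp(x) = 1.289
Step 4: c_v = 3*1.381e-23*0.06427*1.289/(1.289-1)^2 = 4.121e-23

4.121e-23


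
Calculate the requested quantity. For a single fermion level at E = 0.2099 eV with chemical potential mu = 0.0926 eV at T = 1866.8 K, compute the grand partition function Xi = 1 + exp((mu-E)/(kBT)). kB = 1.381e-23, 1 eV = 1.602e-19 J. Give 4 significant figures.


Step 1: (mu - E) = 0.0926 - 0.2099 = -0.1173 eV
Step 2: x = (mu-E)*eV/(kB*T) = -0.1173*1.602e-19/(1.381e-23*1866.8) = -0.7289
Step 3: exp(x) = 0.4824
Step 4: Xi = 1 + 0.4824 = 1.482

1.482


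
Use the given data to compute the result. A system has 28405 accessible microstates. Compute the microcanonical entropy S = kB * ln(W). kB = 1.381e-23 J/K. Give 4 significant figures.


Step 1: ln(W) = ln(28405) = 10.25
Step 2: S = kB * ln(W) = 1.381e-23 * 10.25
Step 3: S = 1.416e-22 J/K

1.416e-22


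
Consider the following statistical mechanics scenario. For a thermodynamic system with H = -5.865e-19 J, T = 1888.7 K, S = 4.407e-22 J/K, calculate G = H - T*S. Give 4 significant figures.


Step 1: T*S = 1888.7 * 4.407e-22 = 8.324e-19 J
Step 2: G = H - T*S = -5.865e-19 - 8.324e-19
Step 3: G = -1.419e-18 J

-1.419e-18


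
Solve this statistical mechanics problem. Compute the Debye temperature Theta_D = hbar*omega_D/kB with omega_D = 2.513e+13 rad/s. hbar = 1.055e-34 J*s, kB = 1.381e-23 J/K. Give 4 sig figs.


Step 1: hbar*omega_D = 1.055e-34 * 2.513e+13 = 2.651e-21 J
Step 2: Theta_D = 2.651e-21 / 1.381e-23
Step 3: Theta_D = 192 K

192


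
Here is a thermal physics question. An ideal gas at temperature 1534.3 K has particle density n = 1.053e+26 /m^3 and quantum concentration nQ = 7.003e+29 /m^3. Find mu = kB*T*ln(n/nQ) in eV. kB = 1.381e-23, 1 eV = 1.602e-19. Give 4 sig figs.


Step 1: n/nQ = 1.053e+26/7.003e+29 = 0.0001504
Step 2: ln(n/nQ) = -8.802
Step 3: mu = kB*T*ln(n/nQ) = 2.119e-20*-8.802 = -1.865e-19 J
Step 4: Convert to eV: -1.865e-19/1.602e-19 = -1.164 eV

-1.164


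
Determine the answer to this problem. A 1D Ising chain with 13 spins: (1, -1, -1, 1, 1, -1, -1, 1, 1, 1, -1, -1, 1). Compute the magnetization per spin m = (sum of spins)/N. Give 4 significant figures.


Step 1: Count up spins (+1): 7, down spins (-1): 6
Step 2: Total magnetization M = 7 - 6 = 1
Step 3: m = M/N = 1/13 = 0.07692

0.07692


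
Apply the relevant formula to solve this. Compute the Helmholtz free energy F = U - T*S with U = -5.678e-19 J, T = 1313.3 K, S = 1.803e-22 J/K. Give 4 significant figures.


Step 1: T*S = 1313.3 * 1.803e-22 = 2.368e-19 J
Step 2: F = U - T*S = -5.678e-19 - 2.368e-19
Step 3: F = -8.046e-19 J

-8.046e-19


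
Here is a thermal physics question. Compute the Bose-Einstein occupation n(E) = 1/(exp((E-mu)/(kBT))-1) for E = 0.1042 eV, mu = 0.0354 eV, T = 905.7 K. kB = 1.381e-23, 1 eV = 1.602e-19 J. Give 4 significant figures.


Step 1: (E - mu) = 0.0688 eV
Step 2: x = (E-mu)*eV/(kB*T) = 0.0688*1.602e-19/(1.381e-23*905.7) = 0.8812
Step 3: exp(x) = 2.414
Step 4: n = 1/(exp(x)-1) = 0.7073

0.7073


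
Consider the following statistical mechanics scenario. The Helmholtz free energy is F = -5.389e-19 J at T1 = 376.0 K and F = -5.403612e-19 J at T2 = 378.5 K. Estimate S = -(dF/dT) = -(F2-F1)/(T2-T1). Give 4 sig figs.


Step 1: dF = F2 - F1 = -5.403612e-19 - (-5.389e-19) = -1.4612e-21 J
Step 2: dT = T2 - T1 = 378.5 - 376.0 = 2.5 K
Step 3: S = -dF/dT = -(-1.4612e-21)/2.5 = 5.845e-22 J/K

5.845e-22


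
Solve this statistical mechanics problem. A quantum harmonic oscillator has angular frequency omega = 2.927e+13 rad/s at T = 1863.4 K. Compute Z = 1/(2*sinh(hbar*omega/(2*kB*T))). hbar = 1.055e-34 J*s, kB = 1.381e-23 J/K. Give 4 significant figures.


Step 1: Compute x = hbar*omega/(kB*T) = 1.055e-34*2.927e+13/(1.381e-23*1863.4) = 0.12
Step 2: x/2 = 0.06
Step 3: sinh(x/2) = 0.06004
Step 4: Z = 1/(2*0.06004) = 8.328

8.328


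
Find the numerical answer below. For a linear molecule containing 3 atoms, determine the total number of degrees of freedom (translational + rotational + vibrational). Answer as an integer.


Step 1: Translational DOF = 3
Step 2: Rotational DOF (linear) = 2
Step 3: Vibrational DOF = 3*3 - 5 = 4
Step 4: Total = 3 + 2 + 4 = 9

9


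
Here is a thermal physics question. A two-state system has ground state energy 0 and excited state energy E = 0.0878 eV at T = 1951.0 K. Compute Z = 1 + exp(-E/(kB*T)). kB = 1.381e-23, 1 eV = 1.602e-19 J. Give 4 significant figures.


Step 1: Compute beta*E = E*eV/(kB*T) = 0.0878*1.602e-19/(1.381e-23*1951.0) = 0.522
Step 2: exp(-beta*E) = exp(-0.522) = 0.5933
Step 3: Z = 1 + 0.5933 = 1.593

1.593


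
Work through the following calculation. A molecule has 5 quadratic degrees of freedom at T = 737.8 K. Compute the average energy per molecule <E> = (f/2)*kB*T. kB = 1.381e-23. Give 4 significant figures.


Step 1: f/2 = 5/2 = 2.5
Step 2: kB*T = 1.381e-23 * 737.8 = 1.019e-20
Step 3: <E> = 2.5 * 1.019e-20 = 2.547e-20 J

2.547e-20


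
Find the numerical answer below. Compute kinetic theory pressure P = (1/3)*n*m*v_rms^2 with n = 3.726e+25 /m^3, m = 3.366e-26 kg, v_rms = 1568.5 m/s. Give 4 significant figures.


Step 1: v_rms^2 = 1568.5^2 = 2.46e+06
Step 2: n*m = 3.726e+25*3.366e-26 = 1.254
Step 3: P = (1/3)*1.254*2.46e+06 = 1.029e+06 Pa

1.029e+06


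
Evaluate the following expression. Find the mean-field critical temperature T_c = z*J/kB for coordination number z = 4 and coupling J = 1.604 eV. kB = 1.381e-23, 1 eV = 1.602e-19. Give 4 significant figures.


Step 1: z*J = 4*1.604 = 6.416 eV
Step 2: Convert to Joules: 6.416*1.602e-19 = 1.028e-18 J
Step 3: T_c = 1.028e-18 / 1.381e-23 = 7.443e+04 K

7.443e+04


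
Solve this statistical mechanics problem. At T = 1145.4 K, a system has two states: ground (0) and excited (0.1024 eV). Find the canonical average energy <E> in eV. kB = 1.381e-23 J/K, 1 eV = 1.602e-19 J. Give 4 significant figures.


Step 1: beta*E = 0.1024*1.602e-19/(1.381e-23*1145.4) = 1.037
Step 2: exp(-beta*E) = 0.3545
Step 3: <E> = 0.1024*0.3545/(1+0.3545) = 0.0268 eV

0.0268


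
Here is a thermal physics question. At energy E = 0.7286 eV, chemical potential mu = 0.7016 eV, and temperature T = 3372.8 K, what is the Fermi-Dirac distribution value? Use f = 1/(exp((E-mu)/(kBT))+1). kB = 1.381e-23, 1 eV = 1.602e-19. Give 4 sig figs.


Step 1: (E - mu) = 0.7286 - 0.7016 = 0.027 eV
Step 2: Convert: (E-mu)*eV = 4.325e-21 J
Step 3: x = (E-mu)*eV/(kB*T) = 0.09286
Step 4: f = 1/(exp(0.09286)+1) = 0.4768

0.4768


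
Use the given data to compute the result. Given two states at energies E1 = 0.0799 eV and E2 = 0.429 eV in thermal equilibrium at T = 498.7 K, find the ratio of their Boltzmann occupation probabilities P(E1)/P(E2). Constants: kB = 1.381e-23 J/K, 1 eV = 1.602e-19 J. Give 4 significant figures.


Step 1: Compute energy difference dE = E1 - E2 = 0.0799 - 0.429 = -0.3491 eV
Step 2: Convert to Joules: dE_J = -0.3491 * 1.602e-19 = -5.593e-20 J
Step 3: Compute exponent = -dE_J / (kB * T) = -(-5.593e-20) / (1.381e-23 * 498.7) = 8.12
Step 4: P(E1)/P(E2) = exp(8.12) = 3362

3362


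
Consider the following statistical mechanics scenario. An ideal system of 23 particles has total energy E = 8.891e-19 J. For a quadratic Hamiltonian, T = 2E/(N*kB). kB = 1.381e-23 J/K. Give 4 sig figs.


Step 1: Numerator = 2*E = 2*8.891e-19 = 1.778e-18 J
Step 2: Denominator = N*kB = 23*1.381e-23 = 3.176e-22
Step 3: T = 1.778e-18 / 3.176e-22 = 5598 K

5598


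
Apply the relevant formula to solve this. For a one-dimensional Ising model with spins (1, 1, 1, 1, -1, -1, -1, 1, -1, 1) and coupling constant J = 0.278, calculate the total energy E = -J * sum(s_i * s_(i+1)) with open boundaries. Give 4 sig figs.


Step 1: Nearest-neighbor products: 1, 1, 1, -1, 1, 1, -1, -1, -1
Step 2: Sum of products = 1
Step 3: E = -0.278 * 1 = -0.278

-0.278


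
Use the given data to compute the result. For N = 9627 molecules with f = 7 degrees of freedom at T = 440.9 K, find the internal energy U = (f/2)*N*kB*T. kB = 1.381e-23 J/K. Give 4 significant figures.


Step 1: f/2 = 7/2 = 3.5
Step 2: N*kB*T = 9627*1.381e-23*440.9 = 5.862e-17
Step 3: U = 3.5 * 5.862e-17 = 2.052e-16 J

2.052e-16


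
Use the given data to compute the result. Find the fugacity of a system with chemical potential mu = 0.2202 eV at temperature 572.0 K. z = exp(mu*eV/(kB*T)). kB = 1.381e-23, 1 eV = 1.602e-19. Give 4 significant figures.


Step 1: Convert mu to Joules: 0.2202*1.602e-19 = 3.528e-20 J
Step 2: kB*T = 1.381e-23*572.0 = 7.899e-21 J
Step 3: mu/(kB*T) = 4.466
Step 4: z = exp(4.466) = 86.98

86.98


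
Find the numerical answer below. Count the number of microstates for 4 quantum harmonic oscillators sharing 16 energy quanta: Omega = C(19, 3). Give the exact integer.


Step 1: Use binomial coefficient C(19, 3)
Step 2: Numerator = 19! / 16!
Step 3: Denominator = 3!
Step 4: Omega = 969

969


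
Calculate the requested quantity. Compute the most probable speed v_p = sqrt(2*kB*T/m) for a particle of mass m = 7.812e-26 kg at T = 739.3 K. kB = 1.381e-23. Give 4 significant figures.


Step 1: Numerator = 2*kB*T = 2*1.381e-23*739.3 = 2.042e-20
Step 2: Ratio = 2.042e-20 / 7.812e-26 = 2.614e+05
Step 3: v_p = sqrt(2.614e+05) = 511.3 m/s

511.3


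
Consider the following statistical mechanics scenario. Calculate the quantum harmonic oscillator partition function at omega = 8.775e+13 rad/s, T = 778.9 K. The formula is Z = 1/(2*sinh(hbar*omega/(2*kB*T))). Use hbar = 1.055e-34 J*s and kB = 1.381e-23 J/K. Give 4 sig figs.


Step 1: Compute x = hbar*omega/(kB*T) = 1.055e-34*8.775e+13/(1.381e-23*778.9) = 0.8606
Step 2: x/2 = 0.4303
Step 3: sinh(x/2) = 0.4437
Step 4: Z = 1/(2*0.4437) = 1.127

1.127


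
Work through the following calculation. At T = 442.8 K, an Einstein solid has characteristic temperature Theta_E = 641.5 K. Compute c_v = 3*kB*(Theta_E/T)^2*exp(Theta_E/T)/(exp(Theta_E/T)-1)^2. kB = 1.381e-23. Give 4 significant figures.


Step 1: x = Theta_E/T = 641.5/442.8 = 1.449
Step 2: x^2 = 2.099
Step 3: exp(x) = 4.258
Step 4: c_v = 3*1.381e-23*2.099*4.258/(4.258-1)^2 = 3.489e-23

3.489e-23


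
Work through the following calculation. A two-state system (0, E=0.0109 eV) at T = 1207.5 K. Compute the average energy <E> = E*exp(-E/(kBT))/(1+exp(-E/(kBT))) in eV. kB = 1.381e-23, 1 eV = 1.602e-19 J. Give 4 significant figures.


Step 1: beta*E = 0.0109*1.602e-19/(1.381e-23*1207.5) = 0.1047
Step 2: exp(-beta*E) = 0.9006
Step 3: <E> = 0.0109*0.9006/(1+0.9006) = 0.005165 eV

0.005165


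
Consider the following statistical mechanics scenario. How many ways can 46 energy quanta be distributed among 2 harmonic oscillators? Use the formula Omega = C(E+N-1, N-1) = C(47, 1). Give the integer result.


Step 1: Use binomial coefficient C(47, 1)
Step 2: Numerator = 47! / 46!
Step 3: Denominator = 1!
Step 4: Omega = 47

47


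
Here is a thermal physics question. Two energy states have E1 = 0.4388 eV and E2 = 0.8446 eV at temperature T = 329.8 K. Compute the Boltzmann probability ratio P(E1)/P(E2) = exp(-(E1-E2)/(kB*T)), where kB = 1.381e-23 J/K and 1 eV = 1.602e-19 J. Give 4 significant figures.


Step 1: Compute energy difference dE = E1 - E2 = 0.4388 - 0.8446 = -0.4058 eV
Step 2: Convert to Joules: dE_J = -0.4058 * 1.602e-19 = -6.501e-20 J
Step 3: Compute exponent = -dE_J / (kB * T) = -(-6.501e-20) / (1.381e-23 * 329.8) = 14.27
Step 4: P(E1)/P(E2) = exp(14.27) = 1.581e+06

1.581e+06


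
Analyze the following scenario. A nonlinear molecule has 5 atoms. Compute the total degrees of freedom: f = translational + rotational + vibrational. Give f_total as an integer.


Step 1: Translational DOF = 3
Step 2: Rotational DOF (nonlinear) = 3
Step 3: Vibrational DOF = 3*5 - 6 = 9
Step 4: Total = 3 + 3 + 9 = 15

15


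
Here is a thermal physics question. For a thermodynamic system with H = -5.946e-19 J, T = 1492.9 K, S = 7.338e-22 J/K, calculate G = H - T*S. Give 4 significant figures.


Step 1: T*S = 1492.9 * 7.338e-22 = 1.095e-18 J
Step 2: G = H - T*S = -5.946e-19 - 1.095e-18
Step 3: G = -1.69e-18 J

-1.69e-18


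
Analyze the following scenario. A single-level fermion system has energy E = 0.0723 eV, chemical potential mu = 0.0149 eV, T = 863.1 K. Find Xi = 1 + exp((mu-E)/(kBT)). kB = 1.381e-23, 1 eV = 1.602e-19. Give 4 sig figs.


Step 1: (mu - E) = 0.0149 - 0.0723 = -0.0574 eV
Step 2: x = (mu-E)*eV/(kB*T) = -0.0574*1.602e-19/(1.381e-23*863.1) = -0.7715
Step 3: exp(x) = 0.4623
Step 4: Xi = 1 + 0.4623 = 1.462

1.462


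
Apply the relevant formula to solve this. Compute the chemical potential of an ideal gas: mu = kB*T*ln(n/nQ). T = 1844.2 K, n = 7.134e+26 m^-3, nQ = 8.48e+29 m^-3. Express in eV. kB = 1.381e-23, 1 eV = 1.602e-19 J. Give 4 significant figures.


Step 1: n/nQ = 7.134e+26/8.48e+29 = 0.0008413
Step 2: ln(n/nQ) = -7.081
Step 3: mu = kB*T*ln(n/nQ) = 2.547e-20*-7.081 = -1.803e-19 J
Step 4: Convert to eV: -1.803e-19/1.602e-19 = -1.126 eV

-1.126


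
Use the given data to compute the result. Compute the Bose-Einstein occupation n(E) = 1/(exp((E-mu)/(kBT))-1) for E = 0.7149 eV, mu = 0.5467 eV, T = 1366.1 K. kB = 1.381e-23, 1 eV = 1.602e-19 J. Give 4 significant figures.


Step 1: (E - mu) = 0.1682 eV
Step 2: x = (E-mu)*eV/(kB*T) = 0.1682*1.602e-19/(1.381e-23*1366.1) = 1.428
Step 3: exp(x) = 4.172
Step 4: n = 1/(exp(x)-1) = 0.3153

0.3153


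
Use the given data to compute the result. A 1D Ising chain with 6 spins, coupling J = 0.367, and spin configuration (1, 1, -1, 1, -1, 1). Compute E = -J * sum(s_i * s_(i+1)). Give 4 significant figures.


Step 1: Nearest-neighbor products: 1, -1, -1, -1, -1
Step 2: Sum of products = -3
Step 3: E = -0.367 * -3 = 1.101

1.101


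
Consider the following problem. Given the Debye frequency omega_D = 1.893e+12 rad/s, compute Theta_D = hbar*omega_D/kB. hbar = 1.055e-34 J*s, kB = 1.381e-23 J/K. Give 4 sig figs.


Step 1: hbar*omega_D = 1.055e-34 * 1.893e+12 = 1.997e-22 J
Step 2: Theta_D = 1.997e-22 / 1.381e-23
Step 3: Theta_D = 14.46 K

14.46


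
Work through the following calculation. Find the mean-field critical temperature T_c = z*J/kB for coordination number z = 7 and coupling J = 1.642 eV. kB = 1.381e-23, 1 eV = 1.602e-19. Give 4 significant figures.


Step 1: z*J = 7*1.642 = 11.49 eV
Step 2: Convert to Joules: 11.49*1.602e-19 = 1.841e-18 J
Step 3: T_c = 1.841e-18 / 1.381e-23 = 1.333e+05 K

1.333e+05
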